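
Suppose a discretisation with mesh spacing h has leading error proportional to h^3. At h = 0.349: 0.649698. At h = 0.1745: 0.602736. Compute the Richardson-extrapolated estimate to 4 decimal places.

0.5960

The leading error scales as h^3; refining by a factor of 2 reduces it by 2^3 = 8.
Extrapolated value = (8·A(h/2) − A(h)) / (8 − 1)
= (8·0.602736 − 0.649698) / 7
= 4.172190 / 7 = 0.596027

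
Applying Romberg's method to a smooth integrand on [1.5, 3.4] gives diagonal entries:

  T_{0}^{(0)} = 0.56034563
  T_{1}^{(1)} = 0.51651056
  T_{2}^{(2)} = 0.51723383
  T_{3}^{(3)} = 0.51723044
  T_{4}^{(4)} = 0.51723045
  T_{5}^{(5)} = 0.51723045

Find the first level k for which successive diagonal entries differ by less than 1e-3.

|T_{1}^{(1)} − T_{0}^{(0)}| = 0.04383507 ≥ 1e-3
|T_{2}^{(2)} − T_{1}^{(1)}| = 0.00072327 < 1e-3

k = 2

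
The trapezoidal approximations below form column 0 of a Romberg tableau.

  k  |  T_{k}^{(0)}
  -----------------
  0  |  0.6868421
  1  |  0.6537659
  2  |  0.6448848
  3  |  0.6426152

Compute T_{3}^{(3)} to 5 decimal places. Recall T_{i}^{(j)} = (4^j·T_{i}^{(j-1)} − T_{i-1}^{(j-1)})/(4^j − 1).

T_{1}^{(1)} = (4·0.6537659 − 0.6868421) / 3 = 0.6427405
T_{2}^{(1)} = (4·0.6448848 − 0.6537659) / 3 = 0.6419244
T_{3}^{(1)} = 0.6426152 + (0.6426152 − 0.6448848)/3 = 0.6418587
T_{2}^{(2)} = 0.6419244 + (0.6419244 − 0.6427405)/15 = 0.6418700
T_{3}^{(2)} = (16·0.6418587 − 0.6419244) / 15 = 0.6418543
T_{3}^{(3)} = (64·0.6418543 − 0.6418700) / 63 = 0.6418541

0.64185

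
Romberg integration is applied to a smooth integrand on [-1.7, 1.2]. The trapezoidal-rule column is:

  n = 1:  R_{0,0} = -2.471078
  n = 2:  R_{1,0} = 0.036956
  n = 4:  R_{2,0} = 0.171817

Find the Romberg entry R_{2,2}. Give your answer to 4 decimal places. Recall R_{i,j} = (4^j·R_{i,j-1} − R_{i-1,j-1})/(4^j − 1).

R_{1,1} = 0.036956 + (0.036956 − (-2.471078))/3 = 0.872967
R_{2,1} = (4·0.171817 − 0.036956) / 3 = 0.216771
R_{2,2} = (16·0.216771 − 0.872967) / 15 = 0.173025

0.1730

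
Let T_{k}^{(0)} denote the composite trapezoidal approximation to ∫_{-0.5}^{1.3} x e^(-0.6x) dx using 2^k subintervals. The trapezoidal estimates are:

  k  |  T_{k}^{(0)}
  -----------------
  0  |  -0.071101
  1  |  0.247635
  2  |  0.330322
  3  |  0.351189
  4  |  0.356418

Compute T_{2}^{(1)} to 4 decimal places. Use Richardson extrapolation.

Richardson extrapolation on the trapezoidal column (denominator 4−1=3):
T_{2}^{(1)} = 0.330322 + (0.330322 − 0.247635)/3 = 0.357884
(Column j=1 coincides with Simpson's rule on the same nodes.)

0.3579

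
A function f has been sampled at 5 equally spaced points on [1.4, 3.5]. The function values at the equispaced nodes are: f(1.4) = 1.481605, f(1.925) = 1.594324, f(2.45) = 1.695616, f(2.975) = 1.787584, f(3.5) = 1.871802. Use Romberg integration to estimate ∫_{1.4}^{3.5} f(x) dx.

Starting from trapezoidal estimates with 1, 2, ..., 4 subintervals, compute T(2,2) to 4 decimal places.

T(0,0) (trapezoid, 1 panel, h=2.1000): 3.521077
T(1,0) (trapezoid, 2 panels, h=1.0500): 3.540935
T(2,0) (trapezoid, 4 panels, h=0.5250): 3.545969
T(1,1) = 3.540935 + (3.540935 − 3.521077)/3 = 3.547554
T(2,1) = 3.545969 + (3.545969 − 3.540935)/3 = 3.547647
T(2,2) = 3.547647 + (3.547647 − 3.547554)/15 = 3.547653

3.5477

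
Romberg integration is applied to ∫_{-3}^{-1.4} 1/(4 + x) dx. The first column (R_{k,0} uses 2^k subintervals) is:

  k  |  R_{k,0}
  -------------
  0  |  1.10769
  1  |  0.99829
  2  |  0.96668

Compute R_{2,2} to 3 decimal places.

R_{1,1} = 0.99829 + (0.99829 − 1.10769)/3 = 0.96182
R_{2,1} = (4·0.96668 − 0.99829) / 3 = 0.95614
R_{2,2} = 0.95614 + (0.95614 − 0.96182)/15 = 0.95576

0.956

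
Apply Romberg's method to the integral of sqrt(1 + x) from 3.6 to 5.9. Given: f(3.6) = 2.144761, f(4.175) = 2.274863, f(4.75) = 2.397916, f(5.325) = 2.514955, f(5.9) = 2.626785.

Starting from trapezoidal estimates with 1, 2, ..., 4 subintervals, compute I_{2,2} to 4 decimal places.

I_{0,0} (trapezoid, 1 panel, h=2.3000): 5.487278
I_{1,0} (trapezoid, 2 panels, h=1.1500): 5.501242
I_{2,0} (trapezoid, 4 panels, h=0.5750): 5.504767
I_{1,1} = 5.501242 + (5.501242 − 5.487278)/3 = 5.505897
I_{2,1} = 5.504767 + (5.504767 − 5.501242)/3 = 5.505942
I_{2,2} = 5.505942 + (5.505942 − 5.505897)/15 = 5.505945

5.5059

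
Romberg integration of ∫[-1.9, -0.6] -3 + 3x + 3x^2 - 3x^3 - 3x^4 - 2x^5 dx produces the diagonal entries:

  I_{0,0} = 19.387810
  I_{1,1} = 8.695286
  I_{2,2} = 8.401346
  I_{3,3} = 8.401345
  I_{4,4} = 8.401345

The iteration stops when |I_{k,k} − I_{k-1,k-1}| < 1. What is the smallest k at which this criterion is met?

k = 2

|I_{1,1} − I_{0,0}| = 10.692524 ≥ 1
|I_{2,2} − I_{1,1}| = 0.293940 < 1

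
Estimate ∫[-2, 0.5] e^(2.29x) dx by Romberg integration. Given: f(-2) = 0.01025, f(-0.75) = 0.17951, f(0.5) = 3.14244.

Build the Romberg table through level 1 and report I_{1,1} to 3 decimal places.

I_{0,0} (trapezoid, 1 panel, h=2.5000): 3.94086
I_{1,0} (trapezoid, 2 panels, h=1.2500): 2.19482
I_{1,1} = 2.19482 + (2.19482 − 3.94086)/3 = 1.61281

1.613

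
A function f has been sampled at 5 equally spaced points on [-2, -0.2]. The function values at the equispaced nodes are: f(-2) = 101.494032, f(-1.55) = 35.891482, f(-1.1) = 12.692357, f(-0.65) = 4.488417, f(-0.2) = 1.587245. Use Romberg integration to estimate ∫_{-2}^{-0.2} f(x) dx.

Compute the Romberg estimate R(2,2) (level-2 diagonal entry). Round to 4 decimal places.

43.3207

R(0,0) (trapezoid, 1 panel, h=1.8000): 92.773149
R(1,0) (trapezoid, 2 panels, h=0.9000): 57.809696
R(2,0) (trapezoid, 4 panels, h=0.4500): 47.075803
R(1,1) = 57.809696 + (57.809696 − 92.773149)/3 = 46.155212
R(2,1) = 47.075803 + (47.075803 − 57.809696)/3 = 43.497839
R(2,2) = 43.497839 + (43.497839 − 46.155212)/15 = 43.320681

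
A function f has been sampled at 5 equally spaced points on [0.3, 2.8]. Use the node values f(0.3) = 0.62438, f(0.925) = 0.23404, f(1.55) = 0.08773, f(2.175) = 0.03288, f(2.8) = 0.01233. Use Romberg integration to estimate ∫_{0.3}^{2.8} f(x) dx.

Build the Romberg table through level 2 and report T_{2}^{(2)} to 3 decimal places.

T_{0}^{(0)} (trapezoid, 1 panel, h=2.5000): 0.79589
T_{1}^{(0)} (trapezoid, 2 panels, h=1.2500): 0.50761
T_{2}^{(0)} (trapezoid, 4 panels, h=0.6250): 0.42063
T_{1}^{(1)} = 0.50761 + (0.50761 − 0.79589)/3 = 0.41152
T_{2}^{(1)} = 0.42063 + (0.42063 − 0.50761)/3 = 0.39164
T_{2}^{(2)} = 0.39164 + (0.39164 − 0.41152)/15 = 0.39031

0.390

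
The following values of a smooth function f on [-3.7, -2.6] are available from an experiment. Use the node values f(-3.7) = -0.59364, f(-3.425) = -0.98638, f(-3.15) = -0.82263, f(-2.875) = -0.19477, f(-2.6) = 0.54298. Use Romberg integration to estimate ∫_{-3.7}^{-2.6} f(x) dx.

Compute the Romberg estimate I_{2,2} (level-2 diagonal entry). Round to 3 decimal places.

I_{0,0} (trapezoid, 1 panel, h=1.1000): -0.02786
I_{1,0} (trapezoid, 2 panels, h=0.5500): -0.46638
I_{2,0} (trapezoid, 4 panels, h=0.2750): -0.55801
I_{1,1} = -0.46638 + (-0.46638 − (-0.02786))/3 = -0.61255
I_{2,1} = -0.55801 + (-0.55801 − (-0.46638))/3 = -0.58855
I_{2,2} = -0.58855 + (-0.58855 − (-0.61255))/15 = -0.58695

-0.587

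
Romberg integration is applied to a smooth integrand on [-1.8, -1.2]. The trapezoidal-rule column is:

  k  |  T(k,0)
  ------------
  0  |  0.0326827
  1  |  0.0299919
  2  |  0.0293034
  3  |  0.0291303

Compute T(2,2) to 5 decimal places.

0.02907

T(1,1) = (4·0.0299919 − 0.0326827) / 3 = 0.0290950
T(2,1) = (4·0.0293034 − 0.0299919) / 3 = 0.0290739
T(2,2) = 0.0290739 + (0.0290739 − 0.0290950)/15 = 0.0290725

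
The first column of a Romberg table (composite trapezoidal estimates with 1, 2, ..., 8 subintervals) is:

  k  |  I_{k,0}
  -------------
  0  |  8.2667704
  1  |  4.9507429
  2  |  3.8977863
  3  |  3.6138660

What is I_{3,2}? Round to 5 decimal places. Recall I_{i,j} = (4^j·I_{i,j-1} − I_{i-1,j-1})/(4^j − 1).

Richardson extrapolation on the trapezoidal column (denominator 4−1=3):
I_{2,1} = 3.8977863 + (3.8977863 − 4.9507429)/3 = 3.5468008
I_{3,1} = 3.6138660 + (3.6138660 − 3.8977863)/3 = 3.5192259
I_{3,2} = 3.5192259 + (3.5192259 − 3.5468008)/15 = 3.5173876

3.51739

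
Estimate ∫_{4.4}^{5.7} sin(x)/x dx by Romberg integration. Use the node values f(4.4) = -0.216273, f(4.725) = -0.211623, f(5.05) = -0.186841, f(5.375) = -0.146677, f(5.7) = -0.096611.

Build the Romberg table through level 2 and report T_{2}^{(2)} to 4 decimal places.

T_{0}^{(0)} (trapezoid, 1 panel, h=1.3000): -0.203375
T_{1}^{(0)} (trapezoid, 2 panels, h=0.6500): -0.223134
T_{2}^{(0)} (trapezoid, 4 panels, h=0.3250): -0.228014
T_{1}^{(1)} = -0.223134 + (-0.223134 − (-0.203375))/3 = -0.229720
T_{2}^{(1)} = -0.228014 + (-0.228014 − (-0.223134))/3 = -0.229641
T_{2}^{(2)} = -0.229641 + (-0.229641 − (-0.229720))/15 = -0.229636

-0.2296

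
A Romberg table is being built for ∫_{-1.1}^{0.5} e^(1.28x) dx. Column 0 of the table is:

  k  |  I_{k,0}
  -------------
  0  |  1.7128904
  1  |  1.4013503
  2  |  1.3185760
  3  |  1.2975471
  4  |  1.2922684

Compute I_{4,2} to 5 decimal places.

1.29051

I_{3,1} = (4·1.2975471 − 1.3185760) / 3 = 1.2905375
I_{4,1} = (4·1.2922684 − 1.2975471) / 3 = 1.2905088
I_{4,2} = 1.2905088 + (1.2905088 − 1.2905375)/15 = 1.2905069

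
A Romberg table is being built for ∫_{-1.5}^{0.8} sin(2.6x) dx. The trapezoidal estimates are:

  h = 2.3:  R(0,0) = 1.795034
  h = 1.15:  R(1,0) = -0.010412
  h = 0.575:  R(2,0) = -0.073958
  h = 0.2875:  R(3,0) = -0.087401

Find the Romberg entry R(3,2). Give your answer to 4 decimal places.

-0.0917

Richardson extrapolation on the trapezoidal column (denominator 4−1=3):
R(2,1) = -0.073958 + (-0.073958 − (-0.010412))/3 = -0.095140
R(3,1) = (4·(-0.087401) − (-0.073958)) / 3 = -0.091882
R(3,2) = -0.091882 + (-0.091882 − (-0.095140))/15 = -0.091665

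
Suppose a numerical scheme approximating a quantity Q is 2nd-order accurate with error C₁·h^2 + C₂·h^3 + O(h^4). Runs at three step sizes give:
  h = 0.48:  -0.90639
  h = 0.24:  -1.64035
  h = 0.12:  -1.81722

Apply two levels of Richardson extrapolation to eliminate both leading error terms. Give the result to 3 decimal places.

-1.875

First eliminate the h^2 term (factor 2^2 = 4):
  B₁ = (4·(-1.64035) − (-0.90639))/3 = -1.88500
  B₂ = (4·(-1.81722) − (-1.64035))/3 = -1.87618
Then eliminate the h^3 term (factor 2^3 = 8):
  (8·(-1.87618) − (-1.88500))/7 = -1.87492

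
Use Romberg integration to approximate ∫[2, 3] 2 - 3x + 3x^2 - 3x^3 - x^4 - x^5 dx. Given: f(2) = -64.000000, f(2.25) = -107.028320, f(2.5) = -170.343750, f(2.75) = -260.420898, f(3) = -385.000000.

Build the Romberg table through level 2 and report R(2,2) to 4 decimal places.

R(0,0) (trapezoid, 1 panel, h=1.0000): -224.500000
R(1,0) (trapezoid, 2 panels, h=0.5000): -197.421875
R(2,0) (trapezoid, 4 panels, h=0.2500): -190.573242
R(1,1) = -197.421875 + (-197.421875 − (-224.500000))/3 = -188.395833
R(2,1) = -190.573242 + (-190.573242 − (-197.421875))/3 = -188.290364
R(2,2) = -188.290364 + (-188.290364 − (-188.395833))/15 = -188.283333

-188.2833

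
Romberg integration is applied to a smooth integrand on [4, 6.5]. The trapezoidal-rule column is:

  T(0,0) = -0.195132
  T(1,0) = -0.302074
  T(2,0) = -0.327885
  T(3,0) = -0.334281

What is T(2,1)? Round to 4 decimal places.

-0.3365

T(2,1) = -0.327885 + (-0.327885 − (-0.302074))/3 = -0.336489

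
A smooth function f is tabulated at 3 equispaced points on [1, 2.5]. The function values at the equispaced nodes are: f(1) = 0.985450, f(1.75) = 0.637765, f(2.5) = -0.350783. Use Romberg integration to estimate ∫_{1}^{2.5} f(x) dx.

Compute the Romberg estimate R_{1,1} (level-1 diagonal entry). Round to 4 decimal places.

0.7964

R_{0,0} (trapezoid, 1 panel, h=1.5000): 0.476000
R_{1,0} (trapezoid, 2 panels, h=0.7500): 0.716324
R_{1,1} = 0.716324 + (0.716324 − 0.476000)/3 = 0.796432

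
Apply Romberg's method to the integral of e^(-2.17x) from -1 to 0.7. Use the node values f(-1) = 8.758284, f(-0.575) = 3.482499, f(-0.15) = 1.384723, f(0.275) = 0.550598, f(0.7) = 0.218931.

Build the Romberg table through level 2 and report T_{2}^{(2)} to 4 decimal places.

T_{0}^{(0)} (trapezoid, 1 panel, h=1.7000): 7.630633
T_{1}^{(0)} (trapezoid, 2 panels, h=0.8500): 4.992331
T_{2}^{(0)} (trapezoid, 4 panels, h=0.4250): 4.210232
T_{1}^{(1)} = 4.992331 + (4.992331 − 7.630633)/3 = 4.112897
T_{2}^{(1)} = 4.210232 + (4.210232 − 4.992331)/3 = 3.949532
T_{2}^{(2)} = 3.949532 + (3.949532 − 4.112897)/15 = 3.938641

3.9386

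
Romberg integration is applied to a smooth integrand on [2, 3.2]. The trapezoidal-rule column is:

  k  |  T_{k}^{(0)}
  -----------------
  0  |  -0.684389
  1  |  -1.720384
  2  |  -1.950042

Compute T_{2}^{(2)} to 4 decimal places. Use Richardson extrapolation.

-2.0240

T_{1}^{(1)} = (4·(-1.720384) − (-0.684389)) / 3 = -2.065716
T_{2}^{(1)} = (4·(-1.950042) − (-1.720384)) / 3 = -2.026595
T_{2}^{(2)} = (16·(-2.026595) − (-2.065716)) / 15 = -2.023987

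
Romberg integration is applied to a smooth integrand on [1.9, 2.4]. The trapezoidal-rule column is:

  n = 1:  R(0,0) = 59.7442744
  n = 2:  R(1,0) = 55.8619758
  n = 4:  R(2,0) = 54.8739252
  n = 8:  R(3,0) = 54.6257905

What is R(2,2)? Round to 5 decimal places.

Richardson extrapolation on the trapezoidal column (denominator 4−1=3):
R(1,1) = 55.8619758 + (55.8619758 − 59.7442744)/3 = 54.5678763
R(2,1) = 54.8739252 + (54.8739252 − 55.8619758)/3 = 54.5445750
R(2,2) = 54.5445750 + (54.5445750 − 54.5678763)/15 = 54.5430216

54.54302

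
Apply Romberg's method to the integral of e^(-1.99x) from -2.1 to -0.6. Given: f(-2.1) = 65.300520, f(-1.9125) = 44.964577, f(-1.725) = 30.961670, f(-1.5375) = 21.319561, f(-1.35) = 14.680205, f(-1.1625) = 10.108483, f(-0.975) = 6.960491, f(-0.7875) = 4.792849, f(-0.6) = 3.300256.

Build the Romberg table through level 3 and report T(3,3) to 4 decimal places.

T(0,0) (trapezoid, 1 panel, h=1.5000): 51.450582
T(1,0) (trapezoid, 2 panels, h=0.7500): 36.735445
T(2,0) (trapezoid, 4 panels, h=0.3750): 32.588533
T(3,0) (trapezoid, 8 panels, h=0.1875): 31.516542
T(1,1) = 36.735445 + (36.735445 − 51.450582)/3 = 31.830399
T(2,1) = 32.588533 + (32.588533 − 36.735445)/3 = 31.206229
T(3,1) = 31.516542 + (31.516542 − 32.588533)/3 = 31.159212
T(2,2) = 31.206229 + (31.206229 − 31.830399)/15 = 31.164618
T(3,2) = 31.159212 + (31.159212 − 31.206229)/15 = 31.156078
T(3,3) = 31.156078 + (31.156078 − 31.164618)/63 = 31.155942

31.1559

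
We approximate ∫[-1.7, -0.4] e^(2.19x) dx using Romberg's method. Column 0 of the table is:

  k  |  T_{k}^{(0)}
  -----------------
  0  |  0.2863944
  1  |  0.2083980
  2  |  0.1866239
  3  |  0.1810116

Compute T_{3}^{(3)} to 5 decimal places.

0.17913

Richardson extrapolation on the trapezoidal column (denominator 4−1=3):
T_{1}^{(1)} = (4·0.2083980 − 0.2863944) / 3 = 0.1823992
T_{2}^{(1)} = (4·0.1866239 − 0.2083980) / 3 = 0.1793659
T_{3}^{(1)} = 0.1810116 + (0.1810116 − 0.1866239)/3 = 0.1791408
T_{2}^{(2)} = (16·0.1793659 − 0.1823992) / 15 = 0.1791637
T_{3}^{(2)} = (16·0.1791408 − 0.1793659) / 15 = 0.1791258
T_{3}^{(3)} = 0.1791258 + (0.1791258 − 0.1791637)/63 = 0.1791252
(Column j=1 coincides with Simpson's rule on the same nodes.)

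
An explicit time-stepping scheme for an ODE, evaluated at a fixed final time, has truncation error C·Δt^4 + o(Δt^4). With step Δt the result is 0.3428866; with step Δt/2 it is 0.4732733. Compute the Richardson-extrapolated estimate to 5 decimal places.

0.48197

The leading error scales as Δt^4; refining by a factor of 2 reduces it by 2^4 = 16.
Extrapolated value = (16·A(Δt/2) − A(Δt)) / (16 − 1)
= (16·0.4732733 − 0.3428866) / 15
= 7.2294862 / 15 = 0.4819657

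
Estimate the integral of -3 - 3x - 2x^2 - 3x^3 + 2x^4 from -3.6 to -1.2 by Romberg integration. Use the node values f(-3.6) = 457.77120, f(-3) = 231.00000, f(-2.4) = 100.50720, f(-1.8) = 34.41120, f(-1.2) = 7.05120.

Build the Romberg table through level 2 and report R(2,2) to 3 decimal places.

345.413

R(0,0) (trapezoid, 1 panel, h=2.4000): 557.78688
R(1,0) (trapezoid, 2 panels, h=1.2000): 399.50208
R(2,0) (trapezoid, 4 panels, h=0.6000): 358.99776
R(1,1) = 399.50208 + (399.50208 − 557.78688)/3 = 346.74048
R(2,1) = 358.99776 + (358.99776 − 399.50208)/3 = 345.49632
R(2,2) = 345.49632 + (345.49632 − 346.74048)/15 = 345.41338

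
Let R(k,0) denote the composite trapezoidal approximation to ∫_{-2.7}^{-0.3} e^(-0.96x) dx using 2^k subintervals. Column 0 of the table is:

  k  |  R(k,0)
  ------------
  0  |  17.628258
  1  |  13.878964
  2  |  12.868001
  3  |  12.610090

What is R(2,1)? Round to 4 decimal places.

12.5310

Richardson extrapolation on the trapezoidal column (denominator 4−1=3):
R(2,1) = 12.868001 + (12.868001 − 13.878964)/3 = 12.531013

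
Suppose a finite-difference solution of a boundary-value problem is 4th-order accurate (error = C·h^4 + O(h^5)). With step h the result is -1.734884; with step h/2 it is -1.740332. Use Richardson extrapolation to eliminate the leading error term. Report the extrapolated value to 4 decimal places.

Extrapolated value = (16·A(h/2) − A(h)) / (16 − 1)
= (16·(-1.740332) − (-1.734884)) / 15
= -26.110428 / 15 = -1.740695

-1.7407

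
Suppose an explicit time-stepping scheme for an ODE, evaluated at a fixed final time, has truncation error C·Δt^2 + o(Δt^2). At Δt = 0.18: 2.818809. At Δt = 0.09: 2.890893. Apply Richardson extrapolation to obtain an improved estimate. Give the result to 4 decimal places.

The leading error scales as Δt^2; refining by a factor of 2 reduces it by 2^2 = 4.
Extrapolated value = (4·A(Δt/2) − A(Δt)) / (4 − 1)
= (4·2.890893 − 2.818809) / 3
= 8.744763 / 3 = 2.914921

2.9149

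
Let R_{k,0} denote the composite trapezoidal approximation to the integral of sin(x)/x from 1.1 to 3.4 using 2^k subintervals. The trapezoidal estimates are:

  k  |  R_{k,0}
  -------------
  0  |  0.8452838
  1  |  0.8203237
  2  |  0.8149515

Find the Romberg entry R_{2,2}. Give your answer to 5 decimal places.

R_{1,1} = (4·0.8203237 − 0.8452838) / 3 = 0.8120037
R_{2,1} = (4·0.8149515 − 0.8203237) / 3 = 0.8131608
R_{2,2} = 0.8131608 + (0.8131608 − 0.8120037)/15 = 0.8132379

0.81324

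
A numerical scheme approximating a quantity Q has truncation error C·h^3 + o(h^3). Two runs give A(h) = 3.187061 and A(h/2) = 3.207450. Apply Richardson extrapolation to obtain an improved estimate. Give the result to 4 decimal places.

Extrapolated value = (8·A(h/2) − A(h)) / (8 − 1)
= (8·3.207450 − 3.187061) / 7
= 22.472539 / 7 = 3.210363

3.2104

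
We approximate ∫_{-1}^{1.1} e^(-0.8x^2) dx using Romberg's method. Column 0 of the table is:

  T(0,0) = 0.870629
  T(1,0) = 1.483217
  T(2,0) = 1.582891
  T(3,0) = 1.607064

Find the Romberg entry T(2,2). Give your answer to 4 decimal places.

1.6114

Richardson extrapolation on the trapezoidal column (denominator 4−1=3):
T(1,1) = 1.483217 + (1.483217 − 0.870629)/3 = 1.687413
T(2,1) = (4·1.582891 − 1.483217) / 3 = 1.616116
T(2,2) = 1.616116 + (1.616116 − 1.687413)/15 = 1.611363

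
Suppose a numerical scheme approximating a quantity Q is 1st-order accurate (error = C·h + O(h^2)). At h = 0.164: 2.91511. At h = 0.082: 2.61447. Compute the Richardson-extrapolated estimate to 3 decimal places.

Extrapolated value = (2·A(h/2) − A(h)) / (2 − 1)
= (2·2.61447 − 2.91511) / 1
= 2.31383 / 1 = 2.31383

2.314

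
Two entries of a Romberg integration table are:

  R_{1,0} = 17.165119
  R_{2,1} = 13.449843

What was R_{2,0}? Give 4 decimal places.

From R_{2,1} = (4·R_{2,0} − R_{1,0})/3, solve for R_{2,0}:
4·R_{2,0} = 3·13.449843 + 17.165119 = 57.514648
R_{2,0} = 14.378662

14.3787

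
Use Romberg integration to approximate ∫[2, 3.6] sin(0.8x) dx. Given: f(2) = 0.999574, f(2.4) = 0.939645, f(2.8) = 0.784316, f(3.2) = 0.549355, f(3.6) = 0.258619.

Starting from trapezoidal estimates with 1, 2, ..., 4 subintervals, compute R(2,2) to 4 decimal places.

R(0,0) (trapezoid, 1 panel, h=1.6000): 1.006554
R(1,0) (trapezoid, 2 panels, h=0.8000): 1.130730
R(2,0) (trapezoid, 4 panels, h=0.4000): 1.160965
R(1,1) = 1.130730 + (1.130730 − 1.006554)/3 = 1.172122
R(2,1) = 1.160965 + (1.160965 − 1.130730)/3 = 1.171043
R(2,2) = 1.171043 + (1.171043 − 1.172122)/15 = 1.170971

1.1710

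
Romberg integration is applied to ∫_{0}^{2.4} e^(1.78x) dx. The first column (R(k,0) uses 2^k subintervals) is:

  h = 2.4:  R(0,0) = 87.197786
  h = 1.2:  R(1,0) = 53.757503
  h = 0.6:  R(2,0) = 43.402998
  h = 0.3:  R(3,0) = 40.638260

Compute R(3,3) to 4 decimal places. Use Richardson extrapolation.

R(1,1) = 53.757503 + (53.757503 − 87.197786)/3 = 42.610742
R(2,1) = (4·43.402998 − 53.757503) / 3 = 39.951496
R(3,1) = (4·40.638260 − 43.402998) / 3 = 39.716681
R(2,2) = 39.951496 + (39.951496 − 42.610742)/15 = 39.774213
R(3,2) = 39.716681 + (39.716681 − 39.951496)/15 = 39.701027
R(3,3) = 39.701027 + (39.701027 − 39.774213)/63 = 39.699865

39.6999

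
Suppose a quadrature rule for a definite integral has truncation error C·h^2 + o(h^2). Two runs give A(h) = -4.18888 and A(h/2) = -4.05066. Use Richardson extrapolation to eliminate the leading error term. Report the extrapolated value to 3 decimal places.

-4.005

Extrapolated value = (4·A(h/2) − A(h)) / (4 − 1)
= (4·(-4.05066) − (-4.18888)) / 3
= -12.01376 / 3 = -4.00459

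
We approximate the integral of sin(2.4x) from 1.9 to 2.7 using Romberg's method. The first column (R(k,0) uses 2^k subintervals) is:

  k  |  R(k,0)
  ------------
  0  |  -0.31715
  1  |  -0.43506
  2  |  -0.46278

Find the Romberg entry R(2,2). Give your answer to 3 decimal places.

-0.472

Richardson extrapolation on the trapezoidal column (denominator 4−1=3):
R(1,1) = -0.43506 + (-0.43506 − (-0.31715))/3 = -0.47436
R(2,1) = (4·(-0.46278) − (-0.43506)) / 3 = -0.47202
R(2,2) = -0.47202 + (-0.47202 − (-0.47436))/15 = -0.47186
(Column j=1 coincides with Simpson's rule on the same nodes.)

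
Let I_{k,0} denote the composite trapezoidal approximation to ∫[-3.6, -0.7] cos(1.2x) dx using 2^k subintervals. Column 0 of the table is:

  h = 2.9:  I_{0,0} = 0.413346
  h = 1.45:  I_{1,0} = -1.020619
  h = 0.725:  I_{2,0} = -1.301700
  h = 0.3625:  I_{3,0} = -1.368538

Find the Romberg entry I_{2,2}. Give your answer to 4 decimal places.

-1.3885

Richardson extrapolation on the trapezoidal column (denominator 4−1=3):
I_{1,1} = (4·(-1.020619) − 0.413346) / 3 = -1.498607
I_{2,1} = -1.301700 + (-1.301700 − (-1.020619))/3 = -1.395394
I_{2,2} = (16·(-1.395394) − (-1.498607)) / 15 = -1.388513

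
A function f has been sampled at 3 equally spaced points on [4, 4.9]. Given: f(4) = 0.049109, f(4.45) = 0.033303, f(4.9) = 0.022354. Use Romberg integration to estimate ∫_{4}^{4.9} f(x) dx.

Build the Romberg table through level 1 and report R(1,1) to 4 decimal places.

0.0307

R(0,0) (trapezoid, 1 panel, h=0.9000): 0.032158
R(1,0) (trapezoid, 2 panels, h=0.4500): 0.031066
R(1,1) = 0.031066 + (0.031066 − 0.032158)/3 = 0.030702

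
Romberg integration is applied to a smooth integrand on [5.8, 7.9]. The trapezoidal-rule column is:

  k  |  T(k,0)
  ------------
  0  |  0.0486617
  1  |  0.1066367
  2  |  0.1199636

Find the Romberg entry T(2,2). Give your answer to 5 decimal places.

Richardson extrapolation on the trapezoidal column (denominator 4−1=3):
T(1,1) = (4·0.1066367 − 0.0486617) / 3 = 0.1259617
T(2,1) = (4·0.1199636 − 0.1066367) / 3 = 0.1244059
T(2,2) = 0.1244059 + (0.1244059 − 0.1259617)/15 = 0.1243022

0.12430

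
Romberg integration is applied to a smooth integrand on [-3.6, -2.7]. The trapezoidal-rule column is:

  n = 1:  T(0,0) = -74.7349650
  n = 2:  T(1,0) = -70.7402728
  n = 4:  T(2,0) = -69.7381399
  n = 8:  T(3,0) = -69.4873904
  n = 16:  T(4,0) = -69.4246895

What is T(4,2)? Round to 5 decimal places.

-69.40379

Richardson extrapolation on the trapezoidal column (denominator 4−1=3):
T(3,1) = (4·(-69.4873904) − (-69.7381399)) / 3 = -69.4038072
T(4,1) = (4·(-69.4246895) − (-69.4873904)) / 3 = -69.4037892
T(4,2) = -69.4037892 + (-69.4037892 − (-69.4038072))/15 = -69.4037880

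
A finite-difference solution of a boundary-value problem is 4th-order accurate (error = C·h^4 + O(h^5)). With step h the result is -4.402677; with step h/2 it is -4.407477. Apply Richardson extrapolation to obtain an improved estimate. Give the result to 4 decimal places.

Extrapolated value = (16·A(h/2) − A(h)) / (16 − 1)
= (16·(-4.407477) − (-4.402677)) / 15
= -66.116955 / 15 = -4.407797

-4.4078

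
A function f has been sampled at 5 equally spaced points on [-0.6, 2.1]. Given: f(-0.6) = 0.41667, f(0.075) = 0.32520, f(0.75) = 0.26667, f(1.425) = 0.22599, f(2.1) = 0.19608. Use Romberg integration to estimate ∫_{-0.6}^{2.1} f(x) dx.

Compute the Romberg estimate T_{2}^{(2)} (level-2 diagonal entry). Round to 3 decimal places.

T_{0}^{(0)} (trapezoid, 1 panel, h=2.7000): 0.82721
T_{1}^{(0)} (trapezoid, 2 panels, h=1.3500): 0.77361
T_{2}^{(0)} (trapezoid, 4 panels, h=0.6750): 0.75886
T_{1}^{(1)} = 0.77361 + (0.77361 − 0.82721)/3 = 0.75574
T_{2}^{(1)} = 0.75886 + (0.75886 − 0.77361)/3 = 0.75394
T_{2}^{(2)} = 0.75394 + (0.75394 − 0.75574)/15 = 0.75382

0.754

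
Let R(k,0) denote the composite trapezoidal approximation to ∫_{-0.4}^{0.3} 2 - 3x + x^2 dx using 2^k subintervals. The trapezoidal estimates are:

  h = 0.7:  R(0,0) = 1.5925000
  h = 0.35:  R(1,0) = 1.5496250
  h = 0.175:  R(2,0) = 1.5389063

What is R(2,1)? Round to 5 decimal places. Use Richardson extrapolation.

Richardson extrapolation on the trapezoidal column (denominator 4−1=3):
R(2,1) = 1.5389063 + (1.5389063 − 1.5496250)/3 = 1.5353334

1.53533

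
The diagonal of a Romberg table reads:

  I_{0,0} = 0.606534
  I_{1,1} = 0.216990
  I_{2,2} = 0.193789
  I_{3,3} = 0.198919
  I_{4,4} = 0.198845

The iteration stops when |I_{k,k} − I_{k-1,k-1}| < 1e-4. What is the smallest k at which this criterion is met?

|I_{1,1} − I_{0,0}| = 0.389544 ≥ 1e-4
|I_{2,2} − I_{1,1}| = 0.023201 ≥ 1e-4
|I_{3,3} − I_{2,2}| = 0.005130 ≥ 1e-4
|I_{4,4} − I_{3,3}| = 0.000074 < 1e-4

k = 4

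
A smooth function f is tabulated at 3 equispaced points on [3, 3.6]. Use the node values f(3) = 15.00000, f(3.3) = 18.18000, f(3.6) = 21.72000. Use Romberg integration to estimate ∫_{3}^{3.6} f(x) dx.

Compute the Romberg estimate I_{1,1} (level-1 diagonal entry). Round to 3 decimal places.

I_{0,0} (trapezoid, 1 panel, h=0.6000): 11.01600
I_{1,0} (trapezoid, 2 panels, h=0.3000): 10.96200
I_{1,1} = 10.96200 + (10.96200 − 11.01600)/3 = 10.94400

10.944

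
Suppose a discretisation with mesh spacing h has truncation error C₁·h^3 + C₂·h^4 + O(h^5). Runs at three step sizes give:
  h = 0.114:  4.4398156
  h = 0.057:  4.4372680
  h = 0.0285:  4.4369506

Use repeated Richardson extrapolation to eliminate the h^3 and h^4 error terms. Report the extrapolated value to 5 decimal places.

4.43691

First eliminate the h^3 term (factor 2^3 = 8):
  B₁ = (8·4.4372680 − 4.4398156)/7 = 4.4369041
  B₂ = (8·4.4369506 − 4.4372680)/7 = 4.4369053
Then eliminate the h^4 term (factor 2^4 = 16):
  (16·4.4369053 − 4.4369041)/15 = 4.4369054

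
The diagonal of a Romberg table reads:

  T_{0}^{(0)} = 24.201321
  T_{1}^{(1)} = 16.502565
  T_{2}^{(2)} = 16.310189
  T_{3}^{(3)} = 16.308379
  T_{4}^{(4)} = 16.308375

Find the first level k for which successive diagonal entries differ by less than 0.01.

k = 3

|T_{1}^{(1)} − T_{0}^{(0)}| = 7.698756 ≥ 0.01
|T_{2}^{(2)} − T_{1}^{(1)}| = 0.192376 ≥ 0.01
|T_{3}^{(3)} − T_{2}^{(2)}| = 0.001810 < 0.01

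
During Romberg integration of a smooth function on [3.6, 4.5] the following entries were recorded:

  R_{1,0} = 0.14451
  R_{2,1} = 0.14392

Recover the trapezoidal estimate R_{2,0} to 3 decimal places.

From R_{2,1} = (4·R_{2,0} − R_{1,0})/3, solve for R_{2,0}:
4·R_{2,0} = 3·0.14392 + 0.14451 = 0.57627
R_{2,0} = 0.14407

0.144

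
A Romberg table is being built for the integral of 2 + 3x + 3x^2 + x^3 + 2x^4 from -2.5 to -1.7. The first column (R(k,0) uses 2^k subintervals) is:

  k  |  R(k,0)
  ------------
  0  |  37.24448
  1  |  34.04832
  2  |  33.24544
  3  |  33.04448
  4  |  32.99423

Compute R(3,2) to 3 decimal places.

32.977

R(2,1) = 33.24544 + (33.24544 − 34.04832)/3 = 32.97781
R(3,1) = 33.04448 + (33.04448 − 33.24544)/3 = 32.97749
R(3,2) = 32.97749 + (32.97749 − 32.97781)/15 = 32.97747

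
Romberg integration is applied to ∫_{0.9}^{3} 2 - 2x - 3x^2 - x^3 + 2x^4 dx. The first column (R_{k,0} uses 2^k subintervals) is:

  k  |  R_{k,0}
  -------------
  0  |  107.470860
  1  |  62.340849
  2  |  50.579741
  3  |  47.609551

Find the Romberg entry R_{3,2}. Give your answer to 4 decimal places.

46.6168

Richardson extrapolation on the trapezoidal column (denominator 4−1=3):
R_{2,1} = 50.579741 + (50.579741 − 62.340849)/3 = 46.659372
R_{3,1} = 47.609551 + (47.609551 − 50.579741)/3 = 46.619488
R_{3,2} = (16·46.619488 − 46.659372) / 15 = 46.616829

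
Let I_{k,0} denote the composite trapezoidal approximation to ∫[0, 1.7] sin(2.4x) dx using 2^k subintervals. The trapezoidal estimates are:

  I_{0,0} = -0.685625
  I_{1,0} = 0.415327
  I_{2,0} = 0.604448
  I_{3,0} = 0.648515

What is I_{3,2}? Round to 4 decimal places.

Richardson extrapolation on the trapezoidal column (denominator 4−1=3):
I_{2,1} = (4·0.604448 − 0.415327) / 3 = 0.667488
I_{3,1} = 0.648515 + (0.648515 − 0.604448)/3 = 0.663204
I_{3,2} = 0.663204 + (0.663204 − 0.667488)/15 = 0.662918

0.6629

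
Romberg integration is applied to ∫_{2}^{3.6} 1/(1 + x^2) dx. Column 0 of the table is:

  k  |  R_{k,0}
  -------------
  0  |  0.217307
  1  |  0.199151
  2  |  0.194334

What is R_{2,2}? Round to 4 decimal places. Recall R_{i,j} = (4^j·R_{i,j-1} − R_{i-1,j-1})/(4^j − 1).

0.1927

Richardson extrapolation on the trapezoidal column (denominator 4−1=3):
R_{1,1} = 0.199151 + (0.199151 − 0.217307)/3 = 0.193099
R_{2,1} = (4·0.194334 − 0.199151) / 3 = 0.192728
R_{2,2} = (16·0.192728 − 0.193099) / 15 = 0.192703
(Column j=1 coincides with Simpson's rule on the same nodes.)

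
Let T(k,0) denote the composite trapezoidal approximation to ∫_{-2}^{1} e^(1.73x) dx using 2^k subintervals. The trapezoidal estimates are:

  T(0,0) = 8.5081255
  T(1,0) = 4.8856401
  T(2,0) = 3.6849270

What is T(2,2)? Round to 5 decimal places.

3.25846

T(1,1) = 4.8856401 + (4.8856401 − 8.5081255)/3 = 3.6781450
T(2,1) = (4·3.6849270 − 4.8856401) / 3 = 3.2846893
T(2,2) = 3.2846893 + (3.2846893 − 3.6781450)/15 = 3.2584589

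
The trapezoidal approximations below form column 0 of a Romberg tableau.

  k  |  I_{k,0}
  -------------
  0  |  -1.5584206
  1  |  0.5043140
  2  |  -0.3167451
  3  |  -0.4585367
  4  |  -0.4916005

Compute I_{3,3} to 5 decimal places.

-0.49684

Richardson extrapolation on the trapezoidal column (denominator 4−1=3):
I_{1,1} = 0.5043140 + (0.5043140 − (-1.5584206))/3 = 1.1918922
I_{2,1} = -0.3167451 + (-0.3167451 − 0.5043140)/3 = -0.5904315
I_{3,1} = -0.4585367 + (-0.4585367 − (-0.3167451))/3 = -0.5058006
I_{2,2} = (16·(-0.5904315) − 1.1918922) / 15 = -0.7092531
I_{3,2} = -0.5058006 + (-0.5058006 − (-0.5904315))/15 = -0.5001585
I_{3,3} = (64·(-0.5001585) − (-0.7092531)) / 63 = -0.4968395
(Column j=1 coincides with Simpson's rule on the same nodes.)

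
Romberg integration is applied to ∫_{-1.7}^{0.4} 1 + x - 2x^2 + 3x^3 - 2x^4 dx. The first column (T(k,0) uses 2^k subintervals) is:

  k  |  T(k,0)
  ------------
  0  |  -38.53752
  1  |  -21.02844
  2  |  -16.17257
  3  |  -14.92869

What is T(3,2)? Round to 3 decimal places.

-14.511

T(2,1) = -16.17257 + (-16.17257 − (-21.02844))/3 = -14.55395
T(3,1) = (4·(-14.92869) − (-16.17257)) / 3 = -14.51406
T(3,2) = -14.51406 + (-14.51406 − (-14.55395))/15 = -14.51140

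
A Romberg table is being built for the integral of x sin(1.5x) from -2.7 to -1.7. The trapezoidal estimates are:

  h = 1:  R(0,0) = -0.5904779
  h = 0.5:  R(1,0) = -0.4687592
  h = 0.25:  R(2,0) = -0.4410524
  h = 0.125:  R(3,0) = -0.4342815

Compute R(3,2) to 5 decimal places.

-0.43204

Richardson extrapolation on the trapezoidal column (denominator 4−1=3):
R(2,1) = -0.4410524 + (-0.4410524 − (-0.4687592))/3 = -0.4318168
R(3,1) = -0.4342815 + (-0.4342815 − (-0.4410524))/3 = -0.4320245
R(3,2) = -0.4320245 + (-0.4320245 − (-0.4318168))/15 = -0.4320383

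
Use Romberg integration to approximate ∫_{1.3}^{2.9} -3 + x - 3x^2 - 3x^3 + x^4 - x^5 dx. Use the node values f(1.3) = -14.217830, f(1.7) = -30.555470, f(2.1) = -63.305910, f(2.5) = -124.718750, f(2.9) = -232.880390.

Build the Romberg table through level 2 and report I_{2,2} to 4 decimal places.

I_{0,0} (trapezoid, 1 panel, h=1.6000): -197.678576
I_{1,0} (trapezoid, 2 panels, h=0.8000): -149.484016
I_{2,0} (trapezoid, 4 panels, h=0.4000): -136.851696
I_{1,1} = -149.484016 + (-149.484016 − (-197.678576))/3 = -133.419163
I_{2,1} = -136.851696 + (-136.851696 − (-149.484016))/3 = -132.640923
I_{2,2} = -132.640923 + (-132.640923 − (-133.419163))/15 = -132.589040

-132.5890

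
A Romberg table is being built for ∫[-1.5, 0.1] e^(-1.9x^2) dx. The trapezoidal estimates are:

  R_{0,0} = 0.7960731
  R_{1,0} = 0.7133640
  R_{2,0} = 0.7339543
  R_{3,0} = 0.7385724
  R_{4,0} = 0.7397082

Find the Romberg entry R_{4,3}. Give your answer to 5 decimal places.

R_{2,1} = 0.7339543 + (0.7339543 − 0.7133640)/3 = 0.7408177
R_{3,1} = 0.7385724 + (0.7385724 − 0.7339543)/3 = 0.7401118
R_{4,1} = (4·0.7397082 − 0.7385724) / 3 = 0.7400868
R_{3,2} = 0.7401118 + (0.7401118 − 0.7408177)/15 = 0.7400647
R_{4,2} = (16·0.7400868 − 0.7401118) / 15 = 0.7400851
R_{4,3} = (64·0.7400851 − 0.7400647) / 63 = 0.7400854

0.74009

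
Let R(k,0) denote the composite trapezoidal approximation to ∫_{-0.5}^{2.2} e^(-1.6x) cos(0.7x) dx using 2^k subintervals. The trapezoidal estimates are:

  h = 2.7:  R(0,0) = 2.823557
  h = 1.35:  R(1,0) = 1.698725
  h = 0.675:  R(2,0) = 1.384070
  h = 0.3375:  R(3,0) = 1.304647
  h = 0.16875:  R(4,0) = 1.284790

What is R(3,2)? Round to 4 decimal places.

1.2781

Richardson extrapolation on the trapezoidal column (denominator 4−1=3):
R(2,1) = 1.384070 + (1.384070 − 1.698725)/3 = 1.279185
R(3,1) = 1.304647 + (1.304647 − 1.384070)/3 = 1.278173
R(3,2) = (16·1.278173 − 1.279185) / 15 = 1.278106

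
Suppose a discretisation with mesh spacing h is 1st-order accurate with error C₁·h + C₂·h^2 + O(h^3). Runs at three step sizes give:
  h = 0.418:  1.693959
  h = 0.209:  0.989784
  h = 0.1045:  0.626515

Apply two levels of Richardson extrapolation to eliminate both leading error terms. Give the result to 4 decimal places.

First eliminate the h term (factor 2^1 = 2):
  B₁ = (2·0.989784 − 1.693959)/1 = 0.285609
  B₂ = (2·0.626515 − 0.989784)/1 = 0.263246
Then eliminate the h^2 term (factor 2^2 = 4):
  (4·0.263246 − 0.285609)/3 = 0.255792

0.2558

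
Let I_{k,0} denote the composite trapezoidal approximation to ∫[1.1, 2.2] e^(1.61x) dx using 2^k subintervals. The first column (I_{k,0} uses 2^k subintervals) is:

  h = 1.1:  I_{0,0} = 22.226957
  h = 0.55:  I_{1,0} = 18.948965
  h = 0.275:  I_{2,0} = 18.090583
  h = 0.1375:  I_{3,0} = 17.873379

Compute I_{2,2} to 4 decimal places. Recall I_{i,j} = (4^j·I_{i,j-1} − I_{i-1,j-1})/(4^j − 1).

17.8010

Richardson extrapolation on the trapezoidal column (denominator 4−1=3):
I_{1,1} = 18.948965 + (18.948965 − 22.226957)/3 = 17.856301
I_{2,1} = (4·18.090583 − 18.948965) / 3 = 17.804456
I_{2,2} = (16·17.804456 − 17.856301) / 15 = 17.801000
(Column j=1 coincides with Simpson's rule on the same nodes.)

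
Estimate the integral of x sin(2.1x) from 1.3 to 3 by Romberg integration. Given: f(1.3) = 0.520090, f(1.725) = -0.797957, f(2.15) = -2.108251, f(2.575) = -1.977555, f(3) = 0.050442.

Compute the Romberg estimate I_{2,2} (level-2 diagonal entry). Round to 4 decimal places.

I_{0,0} (trapezoid, 1 panel, h=1.7000): 0.484952
I_{1,0} (trapezoid, 2 panels, h=0.8500): -1.549537
I_{2,0} (trapezoid, 4 panels, h=0.4250): -1.954361
I_{1,1} = -1.549537 + (-1.549537 − 0.484952)/3 = -2.227700
I_{2,1} = -1.954361 + (-1.954361 − (-1.549537))/3 = -2.089302
I_{2,2} = -2.089302 + (-2.089302 − (-2.227700))/15 = -2.080075

-2.0801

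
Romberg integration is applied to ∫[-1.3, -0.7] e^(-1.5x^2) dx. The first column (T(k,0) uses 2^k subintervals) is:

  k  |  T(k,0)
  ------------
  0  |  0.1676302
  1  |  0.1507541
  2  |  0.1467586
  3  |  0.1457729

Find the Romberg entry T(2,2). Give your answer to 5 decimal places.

0.14545

Richardson extrapolation on the trapezoidal column (denominator 4−1=3):
T(1,1) = (4·0.1507541 − 0.1676302) / 3 = 0.1451287
T(2,1) = 0.1467586 + (0.1467586 − 0.1507541)/3 = 0.1454268
T(2,2) = 0.1454268 + (0.1454268 − 0.1451287)/15 = 0.1454467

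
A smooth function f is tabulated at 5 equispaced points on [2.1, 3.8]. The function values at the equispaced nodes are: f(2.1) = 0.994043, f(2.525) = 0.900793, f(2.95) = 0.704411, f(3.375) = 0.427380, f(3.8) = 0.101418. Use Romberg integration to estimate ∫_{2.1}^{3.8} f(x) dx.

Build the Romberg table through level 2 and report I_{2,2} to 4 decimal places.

1.1073

I_{0,0} (trapezoid, 1 panel, h=1.7000): 0.931142
I_{1,0} (trapezoid, 2 panels, h=0.8500): 1.064320
I_{2,0} (trapezoid, 4 panels, h=0.4250): 1.096634
I_{1,1} = 1.064320 + (1.064320 − 0.931142)/3 = 1.108713
I_{2,1} = 1.096634 + (1.096634 − 1.064320)/3 = 1.107405
I_{2,2} = 1.107405 + (1.107405 − 1.108713)/15 = 1.107318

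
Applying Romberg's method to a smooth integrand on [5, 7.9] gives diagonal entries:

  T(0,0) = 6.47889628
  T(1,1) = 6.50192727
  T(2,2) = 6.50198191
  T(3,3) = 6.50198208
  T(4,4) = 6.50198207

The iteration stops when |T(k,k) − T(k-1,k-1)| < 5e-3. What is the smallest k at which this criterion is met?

k = 2

|T(1,1) − T(0,0)| = 0.02303099 ≥ 5e-3
|T(2,2) − T(1,1)| = 0.00005464 < 5e-3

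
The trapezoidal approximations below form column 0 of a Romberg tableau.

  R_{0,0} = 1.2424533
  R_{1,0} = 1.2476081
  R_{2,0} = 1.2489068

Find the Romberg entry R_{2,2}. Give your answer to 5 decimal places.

1.24934

R_{1,1} = 1.2476081 + (1.2476081 − 1.2424533)/3 = 1.2493264
R_{2,1} = (4·1.2489068 − 1.2476081) / 3 = 1.2493397
R_{2,2} = (16·1.2493397 − 1.2493264) / 15 = 1.2493406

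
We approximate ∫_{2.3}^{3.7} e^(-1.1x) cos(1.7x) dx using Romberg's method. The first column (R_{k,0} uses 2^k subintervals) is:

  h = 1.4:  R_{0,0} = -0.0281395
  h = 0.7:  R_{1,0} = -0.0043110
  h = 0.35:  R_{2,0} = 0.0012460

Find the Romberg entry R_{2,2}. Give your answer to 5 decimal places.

Richardson extrapolation on the trapezoidal column (denominator 4−1=3):
R_{1,1} = (4·(-0.0043110) − (-0.0281395)) / 3 = 0.0036318
R_{2,1} = 0.0012460 + (0.0012460 − (-0.0043110))/3 = 0.0030983
R_{2,2} = 0.0030983 + (0.0030983 − 0.0036318)/15 = 0.0030627

0.00306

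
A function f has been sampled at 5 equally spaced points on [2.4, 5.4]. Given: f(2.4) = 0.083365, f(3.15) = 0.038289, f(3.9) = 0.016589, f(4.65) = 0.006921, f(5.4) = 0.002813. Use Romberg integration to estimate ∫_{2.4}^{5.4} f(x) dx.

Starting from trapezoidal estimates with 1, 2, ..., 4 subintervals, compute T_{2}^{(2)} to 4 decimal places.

T_{0}^{(0)} (trapezoid, 1 panel, h=3.0000): 0.129267
T_{1}^{(0)} (trapezoid, 2 panels, h=1.5000): 0.089517
T_{2}^{(0)} (trapezoid, 4 panels, h=0.7500): 0.078666
T_{1}^{(1)} = 0.089517 + (0.089517 − 0.129267)/3 = 0.076267
T_{2}^{(1)} = 0.078666 + (0.078666 − 0.089517)/3 = 0.075049
T_{2}^{(2)} = 0.075049 + (0.075049 − 0.076267)/15 = 0.074968

0.0750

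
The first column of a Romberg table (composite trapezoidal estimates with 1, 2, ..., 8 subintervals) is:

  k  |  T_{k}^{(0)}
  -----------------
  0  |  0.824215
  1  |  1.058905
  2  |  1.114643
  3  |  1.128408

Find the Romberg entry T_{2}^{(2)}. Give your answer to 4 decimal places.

Richardson extrapolation on the trapezoidal column (denominator 4−1=3):
T_{1}^{(1)} = 1.058905 + (1.058905 − 0.824215)/3 = 1.137135
T_{2}^{(1)} = 1.114643 + (1.114643 − 1.058905)/3 = 1.133222
T_{2}^{(2)} = (16·1.133222 − 1.137135) / 15 = 1.132961

1.1330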